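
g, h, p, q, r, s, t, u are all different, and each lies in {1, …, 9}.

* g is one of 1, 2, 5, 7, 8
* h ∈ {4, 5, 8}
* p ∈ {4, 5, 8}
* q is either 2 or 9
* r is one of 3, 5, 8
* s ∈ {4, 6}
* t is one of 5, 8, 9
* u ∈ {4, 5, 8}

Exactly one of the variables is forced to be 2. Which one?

q

h, p, u between them cover only {4, 5, 8} — a naked triple. Remove those values from g, r, s, t.
r's domain is down to {3}, so r = 3.
s has just one choice, so s = 6.
t's domain is down to {9}, so t = 9. Strike 9 from q.
So 2 goes to q.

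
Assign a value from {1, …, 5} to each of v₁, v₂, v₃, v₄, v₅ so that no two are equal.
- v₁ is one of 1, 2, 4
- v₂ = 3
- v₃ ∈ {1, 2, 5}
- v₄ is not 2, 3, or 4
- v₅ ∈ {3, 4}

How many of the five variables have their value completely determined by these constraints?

v₂ has just one choice, so v₂ = 3. Remove 3 from v₅.
v₅ has just one choice, so v₅ = 4. So v₁ can't be 4.
Determined: v₂=3, v₅=4. The other variables each still have more than one consistent value. That makes 2.

2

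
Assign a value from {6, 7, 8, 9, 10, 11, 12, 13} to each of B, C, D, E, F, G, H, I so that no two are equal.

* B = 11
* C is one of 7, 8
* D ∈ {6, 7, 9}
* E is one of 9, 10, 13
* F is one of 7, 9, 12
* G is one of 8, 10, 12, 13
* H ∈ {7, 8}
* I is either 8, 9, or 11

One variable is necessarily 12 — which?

F

B must be 11 (only option left). So I can't be 11.
Among the 7 still-open variables, 6 fits only D (and all 7 values in {6, 7, 8, 9, 10, 12, 13} must be used), so D = 6.
The 2 variables C and H are confined to {7, 8}, which locks those values in; drop them from F, G, I.
I's domain is down to {9}, so I = 9. Strike 9 from E, F.
So 12 goes to F.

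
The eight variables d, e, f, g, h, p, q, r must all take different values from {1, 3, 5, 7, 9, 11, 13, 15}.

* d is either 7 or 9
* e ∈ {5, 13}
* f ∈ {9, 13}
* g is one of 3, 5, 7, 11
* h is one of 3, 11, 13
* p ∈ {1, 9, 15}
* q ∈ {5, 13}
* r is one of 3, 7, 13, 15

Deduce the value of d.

7

Among the 8 variables, 1 fits only p (and all 8 values in {1, 3, 5, 7, 9, 11, 13, 15} must be used), so p = 1.
Among the 7 still-open variables, 15 fits only r (and all 7 values in {3, 5, 7, 9, 11, 13, 15} must be used), so r = 15.
e and q between them cover only {5, 13} — a naked pair. Remove those values from f, g, h.
f has just one choice, so f = 9. Eliminate 9 elsewhere: d.
So d = 7.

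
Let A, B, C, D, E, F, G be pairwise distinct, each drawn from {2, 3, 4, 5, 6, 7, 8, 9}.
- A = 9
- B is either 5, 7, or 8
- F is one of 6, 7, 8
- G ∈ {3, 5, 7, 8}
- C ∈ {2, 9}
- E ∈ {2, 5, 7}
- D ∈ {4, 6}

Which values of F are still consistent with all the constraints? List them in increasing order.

6, 7, 8

A must be 9 (only option left). So C can't be 9.
C must be 2 (only option left). So E can't be 2.
No further eliminations apply; F can still be any of 6, 7, 8.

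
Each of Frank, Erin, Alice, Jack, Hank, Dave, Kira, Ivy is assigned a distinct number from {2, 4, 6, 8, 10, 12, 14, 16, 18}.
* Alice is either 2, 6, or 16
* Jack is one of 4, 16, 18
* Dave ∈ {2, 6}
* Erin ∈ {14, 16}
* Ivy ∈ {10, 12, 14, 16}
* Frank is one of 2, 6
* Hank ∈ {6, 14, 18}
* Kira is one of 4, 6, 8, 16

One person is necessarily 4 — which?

Jack

Frank and Dave between them cover only {2, 6} — a naked pair. Remove those values from Alice, Hank, Kira.
Alice has just one choice, so Alice = 16. So Erin, Jack, Kira, Ivy can't be 16.
Erin must be 14 (only option left). Eliminate 14 elsewhere: Hank, Ivy.
Hank's domain is down to {18}, so Hank = 18. Strike 18 from Jack.
So 4 goes to Jack.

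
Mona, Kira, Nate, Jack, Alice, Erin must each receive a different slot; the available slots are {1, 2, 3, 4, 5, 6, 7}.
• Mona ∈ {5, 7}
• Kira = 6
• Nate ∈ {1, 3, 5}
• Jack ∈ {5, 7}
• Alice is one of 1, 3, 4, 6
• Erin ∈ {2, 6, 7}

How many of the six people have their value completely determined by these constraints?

Kira has just one choice, so Kira = 6. Eliminate 6 elsewhere: Alice, Erin.
The 2 variables Mona and Jack are confined to {5, 7}, which locks those values in; drop them from Nate, Erin.
Erin has just one choice, so Erin = 2.
Determined: Kira=6, Erin=2. The other people each still have more than one consistent value. That makes 2.

2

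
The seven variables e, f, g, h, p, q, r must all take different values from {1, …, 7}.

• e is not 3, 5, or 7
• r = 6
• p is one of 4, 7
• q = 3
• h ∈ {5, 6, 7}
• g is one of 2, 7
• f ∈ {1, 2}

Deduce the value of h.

5

q has just one choice, so q = 3.
r's domain is down to {6}, so r = 6. So e, h can't be 6.
The 5 still-open variables draw from only 5 values {1, 2, 4, 5, 7}, so each is used; only h can be 5, hence h = 5.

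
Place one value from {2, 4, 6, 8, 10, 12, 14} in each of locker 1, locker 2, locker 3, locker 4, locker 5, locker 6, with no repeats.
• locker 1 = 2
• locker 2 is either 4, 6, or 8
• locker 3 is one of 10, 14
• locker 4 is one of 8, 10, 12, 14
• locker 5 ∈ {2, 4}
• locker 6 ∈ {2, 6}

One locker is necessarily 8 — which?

locker 2

locker 1 must be 2 (only option left). Eliminate 2 elsewhere: locker 5, locker 6.
locker 5's domain is down to {4}, so locker 5 = 4. Eliminate 4 elsewhere: locker 2.
locker 6 must be 6 (only option left). Remove 6 from locker 2.
So 8 goes to locker 2.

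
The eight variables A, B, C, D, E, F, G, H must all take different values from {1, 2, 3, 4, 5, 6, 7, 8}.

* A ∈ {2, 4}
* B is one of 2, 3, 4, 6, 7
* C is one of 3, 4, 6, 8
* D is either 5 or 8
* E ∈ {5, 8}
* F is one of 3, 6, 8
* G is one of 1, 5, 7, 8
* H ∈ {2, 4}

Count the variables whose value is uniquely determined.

Among the 8 variables, 1 fits only G (and all 8 values in {1, 2, 3, 4, 5, 6, 7, 8} must be used), so G = 1.
The 7 still-open variables together cover exactly {2, 3, 4, 5, 6, 7, 8} — 7 values for 7 variables — and 7 appears only in B's list, so B = 7.
A and H share exactly the 2 values {2, 4}; by pigeonhole those values go to them, so strike 2, 4 from C.
D and E share exactly the 2 values {5, 8}; by pigeonhole those values go to them, so strike 5, 8 from C, F.
Determined: B=7, G=1. The other variables each still have more than one consistent value. That makes 2.

2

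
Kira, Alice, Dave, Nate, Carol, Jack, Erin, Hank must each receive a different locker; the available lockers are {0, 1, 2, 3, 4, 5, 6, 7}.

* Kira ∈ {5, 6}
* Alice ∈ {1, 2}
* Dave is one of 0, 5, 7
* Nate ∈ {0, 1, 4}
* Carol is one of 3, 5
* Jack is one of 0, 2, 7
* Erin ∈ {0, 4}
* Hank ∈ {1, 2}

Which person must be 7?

Jack

Among the 8 variables, 3 fits only Carol (and all 8 values in {0, 1, 2, 3, 4, 5, 6, 7} must be used), so Carol = 3.
The 7 still-open variables draw from only 7 values {0, 1, 2, 4, 5, 6, 7}, so each is used; only Kira can be 6, hence Kira = 6.
The 6 still-open variables draw from only 6 values {0, 1, 2, 4, 5, 7}, so each is used; only Dave can be 5, hence Dave = 5.
Among the 5 still-open variables, 7 fits only Jack (and all 5 values in {0, 1, 2, 4, 7} must be used), so Jack = 7.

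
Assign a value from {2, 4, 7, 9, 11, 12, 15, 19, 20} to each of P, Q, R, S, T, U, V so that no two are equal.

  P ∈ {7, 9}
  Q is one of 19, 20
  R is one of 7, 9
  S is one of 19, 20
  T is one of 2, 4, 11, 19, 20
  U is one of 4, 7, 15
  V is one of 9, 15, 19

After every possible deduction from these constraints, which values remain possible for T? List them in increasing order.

2, 11

P and R between them cover only {7, 9} — a naked pair. Remove those values from U, V.
Q and S share exactly the 2 values {19, 20}; by pigeonhole those values go to them, so strike 19, 20 from T, V.
V has just one choice, so V = 15. So U can't be 15.
U's domain is down to {4}, so U = 4. Eliminate 4 elsewhere: T.
No further eliminations apply; T can still be any of 2, 11.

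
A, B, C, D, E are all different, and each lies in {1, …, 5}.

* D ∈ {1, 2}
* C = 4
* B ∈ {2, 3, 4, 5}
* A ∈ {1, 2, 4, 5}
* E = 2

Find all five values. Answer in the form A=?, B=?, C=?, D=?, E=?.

A=5, B=3, C=4, D=1, E=2

C's domain is down to {4}, so C = 4. So A, B can't be 4.
E has just one choice, so E = 2. Eliminate 2 elsewhere: A, B, D.
D's domain is down to {1}, so D = 1. Strike 1 from A.
A has just one choice, so A = 5. Remove 5 from B.
B has just one choice, so B = 3.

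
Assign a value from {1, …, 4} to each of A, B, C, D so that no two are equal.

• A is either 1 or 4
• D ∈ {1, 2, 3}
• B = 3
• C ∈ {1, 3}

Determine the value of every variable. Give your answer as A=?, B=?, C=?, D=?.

A=4, B=3, C=1, D=2

B has just one choice, so B = 3. So C, D can't be 3.
That leaves C = 1. Eliminate 1 elsewhere: A, D.
D must be 2 (only option left).
A's domain is down to {4}, so A = 4.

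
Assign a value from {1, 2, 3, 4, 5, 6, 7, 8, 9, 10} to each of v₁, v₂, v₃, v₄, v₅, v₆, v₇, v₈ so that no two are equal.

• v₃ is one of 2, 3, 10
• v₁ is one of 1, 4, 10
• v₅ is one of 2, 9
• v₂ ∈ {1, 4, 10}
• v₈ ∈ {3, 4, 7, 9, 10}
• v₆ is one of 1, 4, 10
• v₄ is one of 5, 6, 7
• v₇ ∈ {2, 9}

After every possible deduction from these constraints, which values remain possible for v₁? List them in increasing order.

1, 4, 10

v₅ and v₇ share exactly the 2 values {2, 9}; by pigeonhole those values go to them, so strike 2, 9 from v₃, v₈.
The 3 variables v₁, v₂, v₆ are confined to {1, 4, 10}, which locks those values in; drop them from v₃, v₈.
That leaves v₃ = 3. So v₈ can't be 3.
That leaves v₈ = 7. Remove 7 from v₄.
No further eliminations apply; v₁ can still be any of 1, 4, 10.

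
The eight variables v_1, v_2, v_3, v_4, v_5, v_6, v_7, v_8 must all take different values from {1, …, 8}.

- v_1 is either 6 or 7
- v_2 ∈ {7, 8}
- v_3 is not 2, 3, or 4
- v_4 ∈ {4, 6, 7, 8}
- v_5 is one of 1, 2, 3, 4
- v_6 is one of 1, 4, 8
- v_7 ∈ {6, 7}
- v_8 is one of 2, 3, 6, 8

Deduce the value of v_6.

The 8 variables together cover exactly {1, 2, 3, 4, 5, 6, 7, 8} — 8 values for 8 variables — and 5 appears only in v_3's list, so v_3 = 5.
v_1 and v_7 between them cover only {6, 7} — a naked pair. Remove those values from v_2, v_4, v_8.
v_2's domain is down to {8}, so v_2 = 8. Remove 8 from v_4, v_6, v_8.
v_4 has just one choice, so v_4 = 4. So v_5, v_6 can't be 4.
So v_6 = 1.

1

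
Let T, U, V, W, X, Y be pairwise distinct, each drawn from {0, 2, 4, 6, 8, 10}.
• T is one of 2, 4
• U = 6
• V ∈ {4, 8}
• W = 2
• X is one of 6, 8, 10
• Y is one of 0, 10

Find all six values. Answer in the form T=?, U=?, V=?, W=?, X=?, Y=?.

T=4, U=6, V=8, W=2, X=10, Y=0

U's domain is down to {6}, so U = 6. Eliminate 6 elsewhere: X.
W's domain is down to {2}, so W = 2. Eliminate 2 elsewhere: T.
T has just one choice, so T = 4. So V can't be 4.
V's domain is down to {8}, so V = 8. So X can't be 8.
X must be 10 (only option left). So Y can't be 10.
Y has just one choice, so Y = 0.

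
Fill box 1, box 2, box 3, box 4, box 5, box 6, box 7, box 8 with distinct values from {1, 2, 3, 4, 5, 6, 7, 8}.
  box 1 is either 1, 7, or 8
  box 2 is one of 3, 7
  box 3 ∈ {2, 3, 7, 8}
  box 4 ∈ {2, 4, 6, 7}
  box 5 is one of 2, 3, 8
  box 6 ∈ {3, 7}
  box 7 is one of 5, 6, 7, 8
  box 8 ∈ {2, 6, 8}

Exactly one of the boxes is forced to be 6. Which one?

box 8

The 8 variables draw from only 8 values {1, 2, 3, 4, 5, 6, 7, 8}, so each is used; only box 1 can be 1, hence box 1 = 1.
The 7 still-open variables draw from only 7 values {2, 3, 4, 5, 6, 7, 8}, so each is used; only box 4 can be 4, hence box 4 = 4.
The 6 still-open variables draw from only 6 values {2, 3, 5, 6, 7, 8}, so each is used; only box 7 can be 5, hence box 7 = 5.
The 5 still-open variables draw from only 5 values {2, 3, 6, 7, 8}, so each is used; only box 8 can be 6, hence box 8 = 6.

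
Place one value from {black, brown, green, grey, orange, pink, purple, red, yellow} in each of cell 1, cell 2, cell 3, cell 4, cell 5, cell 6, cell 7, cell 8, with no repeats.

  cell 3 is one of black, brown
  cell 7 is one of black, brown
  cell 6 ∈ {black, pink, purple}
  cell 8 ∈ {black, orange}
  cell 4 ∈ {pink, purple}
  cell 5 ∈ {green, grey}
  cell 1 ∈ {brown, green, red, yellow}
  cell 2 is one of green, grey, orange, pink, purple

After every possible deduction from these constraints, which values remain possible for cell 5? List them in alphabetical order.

green, grey

cell 3 and cell 7 share exactly the 2 values {black, brown}; by pigeonhole those values go to them, so strike black, brown from cell 1, cell 6, cell 8.
cell 8's domain is down to {orange}, so cell 8 = orange. So cell 2 can't be orange.
cell 4 and cell 6 between them cover only {pink, purple} — a naked pair. Remove those values from cell 2.
cell 2 and cell 5 between them cover only {green, grey} — a naked pair. Remove those values from cell 1.
No further eliminations apply; cell 5 can still be any of green, grey.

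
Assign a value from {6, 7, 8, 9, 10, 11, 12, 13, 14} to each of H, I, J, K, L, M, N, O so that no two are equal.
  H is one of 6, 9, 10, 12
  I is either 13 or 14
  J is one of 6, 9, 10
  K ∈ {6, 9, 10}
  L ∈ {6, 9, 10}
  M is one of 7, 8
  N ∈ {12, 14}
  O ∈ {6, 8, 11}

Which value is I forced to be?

The 3 variables J, K, L are confined to {6, 9, 10}, which locks those values in; drop them from H, O.
H's domain is down to {12}, so H = 12. So N can't be 12.
That leaves N = 14. Eliminate 14 elsewhere: I.
So I = 13.

13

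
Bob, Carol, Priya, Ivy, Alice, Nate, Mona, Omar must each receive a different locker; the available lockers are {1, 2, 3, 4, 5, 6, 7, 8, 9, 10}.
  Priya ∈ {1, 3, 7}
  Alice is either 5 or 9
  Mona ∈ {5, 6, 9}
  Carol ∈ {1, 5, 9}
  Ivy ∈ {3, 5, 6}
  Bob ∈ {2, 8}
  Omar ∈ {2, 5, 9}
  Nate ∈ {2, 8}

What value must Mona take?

6

The 8 variables draw from only 8 values {1, 2, 3, 5, 6, 7, 8, 9}, so each is used; only Priya can be 7, hence Priya = 7.
Among the 7 still-open variables, 1 fits only Carol (and all 7 values in {1, 2, 3, 5, 6, 8, 9} must be used), so Carol = 1.
The 6 still-open variables draw from only 6 values {2, 3, 5, 6, 8, 9}, so each is used; only Ivy can be 3, hence Ivy = 3.
The 5 still-open variables draw from only 5 values {2, 5, 6, 8, 9}, so each is used; only Mona can be 6, hence Mona = 6.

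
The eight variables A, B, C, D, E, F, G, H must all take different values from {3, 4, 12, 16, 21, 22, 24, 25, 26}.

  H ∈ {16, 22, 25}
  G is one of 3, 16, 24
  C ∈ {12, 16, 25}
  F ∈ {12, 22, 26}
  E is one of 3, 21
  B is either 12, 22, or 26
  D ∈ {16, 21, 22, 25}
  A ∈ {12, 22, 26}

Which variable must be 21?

D

Among the 8 variables, 24 fits only G (and all 8 values in {3, 12, 16, 21, 22, 24, 25, 26} must be used), so G = 24.
Among the 7 still-open variables, 3 fits only E (and all 7 values in {3, 12, 16, 21, 22, 25, 26} must be used), so E = 3.
The 6 still-open variables together cover exactly {12, 16, 21, 22, 25, 26} — 6 values for 6 variables — and 21 appears only in D's list, so D = 21.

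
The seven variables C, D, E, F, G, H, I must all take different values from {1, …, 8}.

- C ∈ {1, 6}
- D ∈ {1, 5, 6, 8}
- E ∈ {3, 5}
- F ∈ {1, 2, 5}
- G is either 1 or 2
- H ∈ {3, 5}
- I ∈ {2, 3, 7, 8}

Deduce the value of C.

6

The 7 variables draw from only 7 values {1, 2, 3, 5, 6, 7, 8}, so each is used; only I can be 7, hence I = 7.
The 6 still-open variables together cover exactly {1, 2, 3, 5, 6, 8} — 6 values for 6 variables — and 8 appears only in D's list, so D = 8.
Among the 5 still-open variables, 6 fits only C (and all 5 values in {1, 2, 3, 5, 6} must be used), so C = 6.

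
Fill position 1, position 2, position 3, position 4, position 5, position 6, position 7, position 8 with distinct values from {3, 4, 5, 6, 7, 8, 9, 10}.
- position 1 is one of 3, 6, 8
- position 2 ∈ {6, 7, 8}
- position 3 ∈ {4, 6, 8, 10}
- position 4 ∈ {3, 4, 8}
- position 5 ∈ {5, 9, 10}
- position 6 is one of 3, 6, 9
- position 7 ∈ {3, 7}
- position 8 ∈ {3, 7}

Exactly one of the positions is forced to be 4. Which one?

position 4

Among the 8 variables, 5 fits only position 5 (and all 8 values in {3, 4, 5, 6, 7, 8, 9, 10} must be used), so position 5 = 5.
The 7 still-open variables together cover exactly {3, 4, 6, 7, 8, 9, 10} — 7 values for 7 variables — and 9 appears only in position 6's list, so position 6 = 9.
Among the 6 still-open variables, 10 fits only position 3 (and all 6 values in {3, 4, 6, 7, 8, 10} must be used), so position 3 = 10.
Among the 5 still-open variables, 4 fits only position 4 (and all 5 values in {3, 4, 6, 7, 8} must be used), so position 4 = 4.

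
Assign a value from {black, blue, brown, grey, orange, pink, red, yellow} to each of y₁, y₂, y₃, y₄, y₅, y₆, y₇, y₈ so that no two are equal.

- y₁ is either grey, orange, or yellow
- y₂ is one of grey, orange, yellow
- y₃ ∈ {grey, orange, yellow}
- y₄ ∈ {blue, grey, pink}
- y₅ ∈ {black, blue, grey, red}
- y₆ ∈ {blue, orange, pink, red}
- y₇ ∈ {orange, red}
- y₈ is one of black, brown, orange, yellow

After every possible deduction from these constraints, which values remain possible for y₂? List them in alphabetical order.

grey, orange, yellow

The 8 variables draw from only 8 values {black, blue, brown, grey, orange, pink, red, yellow}, so each is used; only y₈ can be brown, hence y₈ = brown.
Among the 7 still-open variables, black fits only y₅ (and all 7 values in {black, blue, grey, orange, pink, red, yellow} must be used), so y₅ = black.
y₁, y₂, y₃ share exactly the 3 values {grey, orange, yellow}; by pigeonhole those values go to them, so strike grey, orange, yellow from y₄, y₆, y₇.
y₇'s domain is down to {red}, so y₇ = red. So y₆ can't be red.
No further eliminations apply; y₂ can still be any of grey, orange, yellow.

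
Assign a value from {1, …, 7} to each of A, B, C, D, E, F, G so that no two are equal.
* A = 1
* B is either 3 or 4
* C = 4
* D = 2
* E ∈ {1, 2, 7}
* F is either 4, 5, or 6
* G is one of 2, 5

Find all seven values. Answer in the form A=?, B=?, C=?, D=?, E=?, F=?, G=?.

A=1, B=3, C=4, D=2, E=7, F=6, G=5

A must be 1 (only option left). Eliminate 1 elsewhere: E.
C has just one choice, so C = 4. Remove 4 from B, F.
D's domain is down to {2}, so D = 2. Remove 2 from E, G.
E's domain is down to {7}, so E = 7.
G has just one choice, so G = 5. Eliminate 5 elsewhere: F.
B's domain is down to {3}, so B = 3.
F's domain is down to {6}, so F = 6.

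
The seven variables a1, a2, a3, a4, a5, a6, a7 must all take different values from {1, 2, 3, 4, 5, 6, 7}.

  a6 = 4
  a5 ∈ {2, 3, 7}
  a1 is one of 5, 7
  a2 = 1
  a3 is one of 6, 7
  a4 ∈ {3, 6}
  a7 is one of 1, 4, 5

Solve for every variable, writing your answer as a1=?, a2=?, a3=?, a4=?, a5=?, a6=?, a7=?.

a1=7, a2=1, a3=6, a4=3, a5=2, a6=4, a7=5

a2 has just one choice, so a2 = 1. So a7 can't be 1.
a6 has just one choice, so a6 = 4. Strike 4 from a7.
a7 has just one choice, so a7 = 5. Remove 5 from a1.
a1 must be 7 (only option left). Strike 7 from a3, a5.
a3 must be 6 (only option left). Eliminate 6 elsewhere: a4.
a4 has just one choice, so a4 = 3. So a5 can't be 3.
a5 has just one choice, so a5 = 2.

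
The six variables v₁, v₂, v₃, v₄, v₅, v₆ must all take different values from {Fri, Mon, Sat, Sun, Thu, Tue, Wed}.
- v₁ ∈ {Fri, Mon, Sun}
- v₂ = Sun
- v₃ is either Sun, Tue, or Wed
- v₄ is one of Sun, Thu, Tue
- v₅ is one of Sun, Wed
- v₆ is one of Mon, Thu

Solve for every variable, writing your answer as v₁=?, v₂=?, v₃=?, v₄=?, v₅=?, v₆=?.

v₂ must be Sun (only option left). Strike Sun from v₁, v₃, v₄, v₅.
v₅'s domain is down to {Wed}, so v₅ = Wed. Eliminate Wed elsewhere: v₃.
That leaves v₃ = Tue. Strike Tue from v₄.
That leaves v₄ = Thu. So v₆ can't be Thu.
v₆'s domain is down to {Mon}, so v₆ = Mon. So v₁ can't be Mon.
v₁ has just one choice, so v₁ = Fri.

v₁=Fri, v₂=Sun, v₃=Tue, v₄=Thu, v₅=Wed, v₆=Mon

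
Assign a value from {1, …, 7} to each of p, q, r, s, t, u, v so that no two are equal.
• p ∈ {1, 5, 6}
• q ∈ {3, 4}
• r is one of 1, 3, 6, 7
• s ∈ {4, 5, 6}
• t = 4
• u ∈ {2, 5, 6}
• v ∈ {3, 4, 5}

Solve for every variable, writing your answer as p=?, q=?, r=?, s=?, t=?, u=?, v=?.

p=1, q=3, r=7, s=6, t=4, u=2, v=5

t must be 4 (only option left). Eliminate 4 elsewhere: q, s, v.
q must be 3 (only option left). Remove 3 from r, v.
That leaves v = 5. Remove 5 from p, s, u.
s must be 6 (only option left). So p, r, u can't be 6.
u has just one choice, so u = 2.
p must be 1 (only option left). Remove 1 from r.
r has just one choice, so r = 7.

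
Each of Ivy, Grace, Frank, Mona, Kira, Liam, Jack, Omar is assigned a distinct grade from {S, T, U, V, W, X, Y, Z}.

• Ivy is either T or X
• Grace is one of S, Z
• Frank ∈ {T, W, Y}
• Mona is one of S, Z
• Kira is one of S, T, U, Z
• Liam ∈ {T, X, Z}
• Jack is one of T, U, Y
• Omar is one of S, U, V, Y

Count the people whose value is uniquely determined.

Among the 8 variables, V fits only Omar (and all 8 values in {S, T, U, V, W, X, Y, Z} must be used), so Omar = V.
The 7 still-open variables draw from only 7 values {S, T, U, W, X, Y, Z}, so each is used; only Frank can be W, hence Frank = W.
Among the 6 still-open variables, Y fits only Jack (and all 6 values in {S, T, U, X, Y, Z} must be used), so Jack = Y.
The 5 still-open variables together cover exactly {S, T, U, X, Z} — 5 values for 5 variables — and U appears only in Kira's list, so Kira = U.
The 2 variables Grace and Mona are confined to {S, Z}, which locks those values in; drop them from Liam.
Determined: Frank=W, Kira=U, Jack=Y, Omar=V. The other people each still have more than one consistent value. That makes 4.

4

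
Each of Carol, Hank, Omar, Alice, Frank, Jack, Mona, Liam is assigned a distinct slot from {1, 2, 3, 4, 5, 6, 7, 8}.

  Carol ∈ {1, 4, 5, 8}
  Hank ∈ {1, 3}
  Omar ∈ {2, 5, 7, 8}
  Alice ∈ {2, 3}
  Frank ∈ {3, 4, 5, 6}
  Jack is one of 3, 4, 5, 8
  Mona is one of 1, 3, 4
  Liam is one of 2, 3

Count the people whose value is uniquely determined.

4

The 8 variables together cover exactly {1, 2, 3, 4, 5, 6, 7, 8} — 8 values for 8 variables — and 6 appears only in Frank's list, so Frank = 6.
The 7 still-open variables together cover exactly {1, 2, 3, 4, 5, 7, 8} — 7 values for 7 variables — and 7 appears only in Omar's list, so Omar = 7.
Alice and Liam between them cover only {2, 3} — a naked pair. Remove those values from Hank, Jack, Mona.
That leaves Hank = 1. Eliminate 1 elsewhere: Carol, Mona.
Mona has just one choice, so Mona = 4. Eliminate 4 elsewhere: Carol, Jack.
Determined: Hank=1, Omar=7, Frank=6, Mona=4. The other people each still have more than one consistent value. That makes 4.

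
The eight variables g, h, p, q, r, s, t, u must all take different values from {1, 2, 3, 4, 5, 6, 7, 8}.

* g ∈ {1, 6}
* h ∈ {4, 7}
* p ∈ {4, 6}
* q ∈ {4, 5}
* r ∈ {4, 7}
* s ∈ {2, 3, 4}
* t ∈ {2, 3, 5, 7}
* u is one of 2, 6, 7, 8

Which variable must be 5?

The 8 variables draw from only 8 values {1, 2, 3, 4, 5, 6, 7, 8}, so each is used; only g can be 1, hence g = 1.
The 7 still-open variables draw from only 7 values {2, 3, 4, 5, 6, 7, 8}, so each is used; only u can be 8, hence u = 8.
The 6 still-open variables draw from only 6 values {2, 3, 4, 5, 6, 7}, so each is used; only p can be 6, hence p = 6.
h and r between them cover only {4, 7} — a naked pair. Remove those values from q, s, t.
So 5 goes to q.

q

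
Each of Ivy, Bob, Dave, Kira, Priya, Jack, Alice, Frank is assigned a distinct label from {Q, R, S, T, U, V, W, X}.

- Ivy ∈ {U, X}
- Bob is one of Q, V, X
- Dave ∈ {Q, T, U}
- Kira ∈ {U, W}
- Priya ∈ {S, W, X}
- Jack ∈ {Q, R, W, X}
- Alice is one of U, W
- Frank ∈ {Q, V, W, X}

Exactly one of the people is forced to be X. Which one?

Among the 8 variables, R fits only Jack (and all 8 values in {Q, R, S, T, U, V, W, X} must be used), so Jack = R.
Among the 7 still-open variables, S fits only Priya (and all 7 values in {Q, S, T, U, V, W, X} must be used), so Priya = S.
The 6 still-open variables together cover exactly {Q, T, U, V, W, X} — 6 values for 6 variables — and T appears only in Dave's list, so Dave = T.
Kira and Alice share exactly the 2 values {U, W}; by pigeonhole those values go to them, so strike U, W from Ivy, Frank.
So X goes to Ivy.

Ivy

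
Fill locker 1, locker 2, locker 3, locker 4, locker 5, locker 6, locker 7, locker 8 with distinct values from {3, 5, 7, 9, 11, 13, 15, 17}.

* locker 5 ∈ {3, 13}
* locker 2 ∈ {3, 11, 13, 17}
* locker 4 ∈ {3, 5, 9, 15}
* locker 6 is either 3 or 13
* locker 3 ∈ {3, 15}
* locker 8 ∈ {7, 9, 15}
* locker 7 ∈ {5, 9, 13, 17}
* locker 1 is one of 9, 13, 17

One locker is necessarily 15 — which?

locker 3

The 8 variables draw from only 8 values {3, 5, 7, 9, 11, 13, 15, 17}, so each is used; only locker 8 can be 7, hence locker 8 = 7.
The 7 still-open variables together cover exactly {3, 5, 9, 11, 13, 15, 17} — 7 values for 7 variables — and 11 appears only in locker 2's list, so locker 2 = 11.
The 2 variables locker 5 and locker 6 are confined to {3, 13}, which locks those values in; drop them from locker 1, locker 3, locker 4, locker 7.
So 15 goes to locker 3.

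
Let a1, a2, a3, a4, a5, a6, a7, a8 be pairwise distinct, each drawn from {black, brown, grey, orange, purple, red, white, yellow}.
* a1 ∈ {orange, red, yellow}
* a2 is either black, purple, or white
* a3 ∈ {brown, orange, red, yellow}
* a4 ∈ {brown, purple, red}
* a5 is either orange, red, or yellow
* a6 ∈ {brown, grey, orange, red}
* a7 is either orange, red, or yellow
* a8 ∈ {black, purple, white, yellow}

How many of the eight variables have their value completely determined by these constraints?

3

The 8 variables together cover exactly {black, brown, grey, orange, purple, red, white, yellow} — 8 values for 8 variables — and grey appears only in a6's list, so a6 = grey.
a1, a5, a7 share exactly the 3 values {orange, red, yellow}; by pigeonhole those values go to them, so strike orange, red, yellow from a3, a4, a8.
a3's domain is down to {brown}, so a3 = brown. So a4 can't be brown.
a4's domain is down to {purple}, so a4 = purple. Remove purple from a2, a8.
Determined: a3=brown, a4=purple, a6=grey. The other variables each still have more than one consistent value. That makes 3.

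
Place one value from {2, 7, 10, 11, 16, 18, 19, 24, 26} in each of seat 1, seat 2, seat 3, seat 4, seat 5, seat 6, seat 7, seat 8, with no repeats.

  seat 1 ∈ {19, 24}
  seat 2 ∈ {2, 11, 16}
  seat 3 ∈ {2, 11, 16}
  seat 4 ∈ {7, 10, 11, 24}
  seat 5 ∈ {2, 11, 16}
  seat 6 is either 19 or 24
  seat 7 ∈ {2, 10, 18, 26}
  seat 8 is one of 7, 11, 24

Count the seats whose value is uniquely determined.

The 2 variables seat 1 and seat 6 are confined to {19, 24}, which locks those values in; drop them from seat 4, seat 8.
seat 2, seat 3, seat 5 between them cover only {2, 11, 16} — a naked triple. Remove those values from seat 4, seat 7, seat 8.
seat 8 must be 7 (only option left). Eliminate 7 elsewhere: seat 4.
seat 4's domain is down to {10}, so seat 4 = 10. Remove 10 from seat 7.
Determined: seat 4=10, seat 8=7. The other seats each still have more than one consistent value. That makes 2.

2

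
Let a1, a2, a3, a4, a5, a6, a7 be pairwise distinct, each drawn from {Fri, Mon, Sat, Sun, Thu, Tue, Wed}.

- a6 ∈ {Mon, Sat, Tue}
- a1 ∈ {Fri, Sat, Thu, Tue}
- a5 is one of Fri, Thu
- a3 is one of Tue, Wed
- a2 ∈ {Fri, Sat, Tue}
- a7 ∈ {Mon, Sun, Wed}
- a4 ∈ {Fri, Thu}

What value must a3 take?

Among the 7 variables, Sun fits only a7 (and all 7 values in {Fri, Mon, Sat, Sun, Thu, Tue, Wed} must be used), so a7 = Sun.
The 6 still-open variables together cover exactly {Fri, Mon, Sat, Thu, Tue, Wed} — 6 values for 6 variables — and Mon appears only in a6's list, so a6 = Mon.
The 5 still-open variables draw from only 5 values {Fri, Sat, Thu, Tue, Wed}, so each is used; only a3 can be Wed, hence a3 = Wed.

Wed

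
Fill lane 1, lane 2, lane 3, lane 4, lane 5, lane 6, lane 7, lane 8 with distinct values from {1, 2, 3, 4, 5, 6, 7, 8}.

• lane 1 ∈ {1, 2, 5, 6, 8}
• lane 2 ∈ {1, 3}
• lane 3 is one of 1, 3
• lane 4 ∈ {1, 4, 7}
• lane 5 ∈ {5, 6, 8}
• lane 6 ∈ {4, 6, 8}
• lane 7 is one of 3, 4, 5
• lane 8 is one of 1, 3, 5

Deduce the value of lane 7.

The 8 variables together cover exactly {1, 2, 3, 4, 5, 6, 7, 8} — 8 values for 8 variables — and 2 appears only in lane 1's list, so lane 1 = 2.
The 7 still-open variables together cover exactly {1, 3, 4, 5, 6, 7, 8} — 7 values for 7 variables — and 7 appears only in lane 4's list, so lane 4 = 7.
lane 2 and lane 3 share exactly the 2 values {1, 3}; by pigeonhole those values go to them, so strike 1, 3 from lane 7, lane 8.
lane 8 must be 5 (only option left). Eliminate 5 elsewhere: lane 5, lane 7.
So lane 7 = 4.

4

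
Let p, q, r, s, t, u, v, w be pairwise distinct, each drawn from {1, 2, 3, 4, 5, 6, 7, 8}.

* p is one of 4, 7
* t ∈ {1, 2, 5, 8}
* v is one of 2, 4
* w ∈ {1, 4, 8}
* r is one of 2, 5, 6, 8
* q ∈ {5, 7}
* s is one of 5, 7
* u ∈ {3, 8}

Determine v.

2

The 8 variables draw from only 8 values {1, 2, 3, 4, 5, 6, 7, 8}, so each is used; only u can be 3, hence u = 3.
The 7 still-open variables together cover exactly {1, 2, 4, 5, 6, 7, 8} — 7 values for 7 variables — and 6 appears only in r's list, so r = 6.
The 2 variables q and s are confined to {5, 7}, which locks those values in; drop them from p, t.
p's domain is down to {4}, so p = 4. Eliminate 4 elsewhere: v, w.
So v = 2.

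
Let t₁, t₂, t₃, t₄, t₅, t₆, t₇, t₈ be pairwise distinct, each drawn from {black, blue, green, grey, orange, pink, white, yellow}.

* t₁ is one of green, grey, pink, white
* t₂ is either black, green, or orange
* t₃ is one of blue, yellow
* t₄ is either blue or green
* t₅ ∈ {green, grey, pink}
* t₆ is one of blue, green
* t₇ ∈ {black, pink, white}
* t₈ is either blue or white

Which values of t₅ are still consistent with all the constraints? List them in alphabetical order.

grey, pink

Among the 8 variables, orange fits only t₂ (and all 8 values in {black, blue, green, grey, orange, pink, white, yellow} must be used), so t₂ = orange.
The 7 still-open variables draw from only 7 values {black, blue, green, grey, pink, white, yellow}, so each is used; only t₇ can be black, hence t₇ = black.
Among the 6 still-open variables, yellow fits only t₃ (and all 6 values in {blue, green, grey, pink, white, yellow} must be used), so t₃ = yellow.
t₄ and t₆ share exactly the 2 values {blue, green}; by pigeonhole those values go to them, so strike blue, green from t₁, t₅, t₈.
That leaves t₈ = white. So t₁ can't be white.
No further eliminations apply; t₅ can still be any of grey, pink.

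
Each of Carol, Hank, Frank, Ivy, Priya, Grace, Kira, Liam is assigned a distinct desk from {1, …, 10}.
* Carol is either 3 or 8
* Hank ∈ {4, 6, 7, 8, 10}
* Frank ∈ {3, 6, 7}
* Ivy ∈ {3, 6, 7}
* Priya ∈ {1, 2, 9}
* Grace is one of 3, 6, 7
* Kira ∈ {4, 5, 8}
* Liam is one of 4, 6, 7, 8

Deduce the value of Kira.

5

Frank, Ivy, Grace share exactly the 3 values {3, 6, 7}; by pigeonhole those values go to them, so strike 3, 6, 7 from Carol, Hank, Liam.
Carol's domain is down to {8}, so Carol = 8. Strike 8 from Hank, Kira, Liam.
That leaves Liam = 4. So Hank, Kira can't be 4.
So Kira = 5.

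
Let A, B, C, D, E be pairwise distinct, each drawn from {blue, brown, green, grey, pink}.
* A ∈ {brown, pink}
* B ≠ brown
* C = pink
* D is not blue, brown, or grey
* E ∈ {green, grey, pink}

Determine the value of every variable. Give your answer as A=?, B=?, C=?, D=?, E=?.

C has just one choice, so C = pink. Strike pink from A, B, D, E.
D has just one choice, so D = green. Remove green from B, E.
E's domain is down to {grey}, so E = grey. So B can't be grey.
A must be brown (only option left).
B has just one choice, so B = blue.

A=brown, B=blue, C=pink, D=green, E=grey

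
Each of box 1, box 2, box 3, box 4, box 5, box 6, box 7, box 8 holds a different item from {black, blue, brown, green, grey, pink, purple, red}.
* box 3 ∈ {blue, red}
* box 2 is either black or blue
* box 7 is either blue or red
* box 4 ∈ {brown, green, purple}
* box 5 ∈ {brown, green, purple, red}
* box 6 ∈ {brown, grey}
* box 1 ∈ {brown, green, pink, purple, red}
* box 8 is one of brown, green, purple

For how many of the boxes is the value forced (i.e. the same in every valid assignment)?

The 8 variables draw from only 8 values {black, blue, brown, green, grey, pink, purple, red}, so each is used; only box 2 can be black, hence box 2 = black.
The 7 still-open variables together cover exactly {blue, brown, green, grey, pink, purple, red} — 7 values for 7 variables — and grey appears only in box 6's list, so box 6 = grey.
The 6 still-open variables together cover exactly {blue, brown, green, pink, purple, red} — 6 values for 6 variables — and pink appears only in box 1's list, so box 1 = pink.
The 2 variables box 3 and box 7 are confined to {blue, red}, which locks those values in; drop them from box 5.
Determined: box 1=pink, box 2=black, box 6=grey. The other boxes each still have more than one consistent value. That makes 3.

3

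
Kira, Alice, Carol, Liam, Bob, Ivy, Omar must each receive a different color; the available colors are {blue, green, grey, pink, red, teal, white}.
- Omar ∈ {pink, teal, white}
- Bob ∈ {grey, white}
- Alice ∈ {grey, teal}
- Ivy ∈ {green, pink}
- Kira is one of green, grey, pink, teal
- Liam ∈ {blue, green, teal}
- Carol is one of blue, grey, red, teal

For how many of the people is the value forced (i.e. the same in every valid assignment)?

The 7 variables draw from only 7 values {blue, green, grey, pink, red, teal, white}, so each is used; only Carol can be red, hence Carol = red.
Among the 6 still-open variables, blue fits only Liam (and all 6 values in {blue, green, grey, pink, teal, white} must be used), so Liam = blue.
Determined: Carol=red, Liam=blue. The other people each still have more than one consistent value. That makes 2.

2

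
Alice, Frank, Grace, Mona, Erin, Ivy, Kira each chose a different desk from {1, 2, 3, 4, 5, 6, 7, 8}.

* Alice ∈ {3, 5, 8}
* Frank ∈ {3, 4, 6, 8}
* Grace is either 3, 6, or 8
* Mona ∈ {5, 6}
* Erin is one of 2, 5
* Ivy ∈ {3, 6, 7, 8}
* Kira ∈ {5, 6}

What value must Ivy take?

The 7 variables together cover exactly {2, 3, 4, 5, 6, 7, 8} — 7 values for 7 variables — and 2 appears only in Erin's list, so Erin = 2.
Among the 6 still-open variables, 4 fits only Frank (and all 6 values in {3, 4, 5, 6, 7, 8} must be used), so Frank = 4.
The 5 still-open variables together cover exactly {3, 5, 6, 7, 8} — 5 values for 5 variables — and 7 appears only in Ivy's list, so Ivy = 7.

7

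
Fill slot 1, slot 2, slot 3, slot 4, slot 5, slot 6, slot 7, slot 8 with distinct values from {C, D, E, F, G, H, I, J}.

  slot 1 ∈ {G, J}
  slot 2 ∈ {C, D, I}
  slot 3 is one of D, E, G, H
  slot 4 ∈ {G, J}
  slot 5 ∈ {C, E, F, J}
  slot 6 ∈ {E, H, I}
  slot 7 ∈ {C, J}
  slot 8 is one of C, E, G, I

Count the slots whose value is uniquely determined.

2

The 8 variables together cover exactly {C, D, E, F, G, H, I, J} — 8 values for 8 variables — and F appears only in slot 5's list, so slot 5 = F.
The 2 variables slot 1 and slot 4 are confined to {G, J}, which locks those values in; drop them from slot 3, slot 7, slot 8.
slot 7's domain is down to {C}, so slot 7 = C. Strike C from slot 2, slot 8.
Determined: slot 5=F, slot 7=C. The other slots each still have more than one consistent value. That makes 2.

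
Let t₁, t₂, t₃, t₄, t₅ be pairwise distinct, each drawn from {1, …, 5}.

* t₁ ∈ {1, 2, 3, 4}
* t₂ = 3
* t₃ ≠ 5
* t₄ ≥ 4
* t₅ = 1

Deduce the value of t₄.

5

t₂ must be 3 (only option left). So t₁, t₃ can't be 3.
t₅'s domain is down to {1}, so t₅ = 1. So t₁, t₃ can't be 1.
The 3 still-open variables draw from only 3 values {2, 4, 5}, so each is used; only t₄ can be 5, hence t₄ = 5.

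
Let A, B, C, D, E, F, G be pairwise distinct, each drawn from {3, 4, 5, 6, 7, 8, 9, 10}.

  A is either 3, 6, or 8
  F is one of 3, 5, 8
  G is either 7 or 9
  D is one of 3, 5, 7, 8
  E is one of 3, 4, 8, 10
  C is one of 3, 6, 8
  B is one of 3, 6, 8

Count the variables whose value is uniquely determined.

The 3 variables A, B, C are confined to {3, 6, 8}, which locks those values in; drop them from D, E, F.
F has just one choice, so F = 5. Remove 5 from D.
D must be 7 (only option left). Strike 7 from G.
G must be 9 (only option left).
Determined: D=7, F=5, G=9. The other variables each still have more than one consistent value. That makes 3.

3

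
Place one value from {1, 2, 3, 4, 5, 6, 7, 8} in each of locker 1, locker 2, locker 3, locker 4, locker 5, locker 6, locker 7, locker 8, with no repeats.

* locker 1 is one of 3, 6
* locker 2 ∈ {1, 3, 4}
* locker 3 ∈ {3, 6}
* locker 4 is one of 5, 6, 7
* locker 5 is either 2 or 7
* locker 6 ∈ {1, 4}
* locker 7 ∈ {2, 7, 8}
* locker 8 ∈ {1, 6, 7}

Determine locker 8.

The 8 variables draw from only 8 values {1, 2, 3, 4, 5, 6, 7, 8}, so each is used; only locker 4 can be 5, hence locker 4 = 5.
The 7 still-open variables together cover exactly {1, 2, 3, 4, 6, 7, 8} — 7 values for 7 variables — and 8 appears only in locker 7's list, so locker 7 = 8.
Among the 6 still-open variables, 2 fits only locker 5 (and all 6 values in {1, 2, 3, 4, 6, 7} must be used), so locker 5 = 2.
The 5 still-open variables together cover exactly {1, 3, 4, 6, 7} — 5 values for 5 variables — and 7 appears only in locker 8's list, so locker 8 = 7.

7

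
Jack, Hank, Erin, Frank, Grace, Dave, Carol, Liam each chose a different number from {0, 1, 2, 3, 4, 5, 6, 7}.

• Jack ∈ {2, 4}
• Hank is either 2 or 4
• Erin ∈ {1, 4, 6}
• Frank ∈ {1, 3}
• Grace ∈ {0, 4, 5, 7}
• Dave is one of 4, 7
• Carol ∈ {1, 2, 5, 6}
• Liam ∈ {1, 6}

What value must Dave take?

The 8 variables draw from only 8 values {0, 1, 2, 3, 4, 5, 6, 7}, so each is used; only Grace can be 0, hence Grace = 0.
The 7 still-open variables together cover exactly {1, 2, 3, 4, 5, 6, 7} — 7 values for 7 variables — and 3 appears only in Frank's list, so Frank = 3.
Among the 6 still-open variables, 5 fits only Carol (and all 6 values in {1, 2, 4, 5, 6, 7} must be used), so Carol = 5.
The 5 still-open variables together cover exactly {1, 2, 4, 6, 7} — 5 values for 5 variables — and 7 appears only in Dave's list, so Dave = 7.

7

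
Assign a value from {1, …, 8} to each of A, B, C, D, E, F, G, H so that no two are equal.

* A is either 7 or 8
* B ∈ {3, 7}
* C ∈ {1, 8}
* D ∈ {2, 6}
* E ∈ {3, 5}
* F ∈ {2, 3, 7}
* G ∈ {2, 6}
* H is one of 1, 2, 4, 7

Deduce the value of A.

The 8 variables together cover exactly {1, 2, 3, 4, 5, 6, 7, 8} — 8 values for 8 variables — and 4 appears only in H's list, so H = 4.
The 7 still-open variables together cover exactly {1, 2, 3, 5, 6, 7, 8} — 7 values for 7 variables — and 1 appears only in C's list, so C = 1.
The 6 still-open variables draw from only 6 values {2, 3, 5, 6, 7, 8}, so each is used; only E can be 5, hence E = 5.
The 5 still-open variables together cover exactly {2, 3, 6, 7, 8} — 5 values for 5 variables — and 8 appears only in A's list, so A = 8.

8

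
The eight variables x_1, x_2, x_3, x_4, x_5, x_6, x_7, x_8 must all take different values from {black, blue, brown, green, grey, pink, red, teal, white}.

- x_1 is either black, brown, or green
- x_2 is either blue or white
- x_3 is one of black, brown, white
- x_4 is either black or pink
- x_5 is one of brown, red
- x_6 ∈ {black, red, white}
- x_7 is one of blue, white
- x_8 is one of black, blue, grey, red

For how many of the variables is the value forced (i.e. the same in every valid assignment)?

3

Among the 8 variables, green fits only x_1 (and all 8 values in {black, blue, brown, green, grey, pink, red, white} must be used), so x_1 = green.
Among the 7 still-open variables, grey fits only x_8 (and all 7 values in {black, blue, brown, grey, pink, red, white} must be used), so x_8 = grey.
Among the 6 still-open variables, pink fits only x_4 (and all 6 values in {black, blue, brown, pink, red, white} must be used), so x_4 = pink.
x_2 and x_7 share exactly the 2 values {blue, white}; by pigeonhole those values go to them, so strike blue, white from x_3, x_6.
Determined: x_1=green, x_4=pink, x_8=grey. The other variables each still have more than one consistent value. That makes 3.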